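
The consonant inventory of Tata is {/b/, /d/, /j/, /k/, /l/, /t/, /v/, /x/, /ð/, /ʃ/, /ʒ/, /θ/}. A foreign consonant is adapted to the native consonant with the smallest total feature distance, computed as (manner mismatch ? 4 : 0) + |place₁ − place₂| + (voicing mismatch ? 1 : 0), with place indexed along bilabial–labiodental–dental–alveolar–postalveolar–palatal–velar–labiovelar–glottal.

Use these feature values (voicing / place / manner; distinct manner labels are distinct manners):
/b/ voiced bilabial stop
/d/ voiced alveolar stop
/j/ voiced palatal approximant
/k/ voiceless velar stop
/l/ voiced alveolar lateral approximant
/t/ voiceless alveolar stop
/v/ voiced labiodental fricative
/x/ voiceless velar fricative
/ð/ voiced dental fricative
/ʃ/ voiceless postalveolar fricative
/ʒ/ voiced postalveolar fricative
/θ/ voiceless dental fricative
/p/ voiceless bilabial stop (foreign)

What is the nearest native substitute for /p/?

/b/ is closest: same manner (stop), place distance 0 (bilabial→bilabial), voicing differs (+1); total 1. Next closest is /t/ at distance 3.

b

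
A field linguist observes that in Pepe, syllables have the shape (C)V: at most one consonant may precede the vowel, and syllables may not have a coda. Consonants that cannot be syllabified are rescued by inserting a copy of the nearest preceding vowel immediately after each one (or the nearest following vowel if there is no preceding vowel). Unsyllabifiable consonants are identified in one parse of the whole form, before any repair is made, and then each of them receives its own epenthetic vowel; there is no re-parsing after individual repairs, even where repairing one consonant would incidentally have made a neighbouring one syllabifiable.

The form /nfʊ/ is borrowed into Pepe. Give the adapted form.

Syllabifying with onset maximization leaves /n/ stranded (no codas are permitted; onsets are limited to one consonant).
Each unlicensed consonant becomes the onset of a new syllable: /n/ → /nʊ/.

nʊfʊ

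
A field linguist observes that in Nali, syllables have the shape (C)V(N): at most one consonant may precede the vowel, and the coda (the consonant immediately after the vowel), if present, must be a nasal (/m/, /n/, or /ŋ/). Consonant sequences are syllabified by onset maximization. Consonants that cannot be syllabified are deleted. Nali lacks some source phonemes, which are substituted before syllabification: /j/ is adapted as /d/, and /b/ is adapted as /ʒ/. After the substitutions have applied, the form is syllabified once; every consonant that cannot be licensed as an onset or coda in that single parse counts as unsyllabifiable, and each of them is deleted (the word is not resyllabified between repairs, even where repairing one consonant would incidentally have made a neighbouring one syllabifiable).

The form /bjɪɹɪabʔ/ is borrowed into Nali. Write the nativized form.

Substitution: /b/ → /ʒ/, /j/ → /d/, giving /ʒdɪɹɪaʒʔ/.
Under (C)V(N), the unsyllabifiable consonants are /ʒ/, /ʒ/, /ʔ/ (only a nasal (/m/, /n/, or /ŋ/) is licensed in coda position; onsets are limited to one consonant).
Deleting the stranded consonants removes /ʒ/, /ʒ/, /ʔ/.

dɪɹɪa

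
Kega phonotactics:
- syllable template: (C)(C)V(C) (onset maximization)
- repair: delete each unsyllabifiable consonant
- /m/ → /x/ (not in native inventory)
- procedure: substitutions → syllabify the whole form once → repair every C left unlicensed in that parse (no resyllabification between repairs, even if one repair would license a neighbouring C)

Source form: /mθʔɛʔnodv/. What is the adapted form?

θʔɛʔnod

Substitution: /m/ → /x/, giving /xθʔɛʔnodv/.
The consonants /x/, /v/ cannot be parsed into a legal (C)(C)V(C) syllable (at most one coda consonant is licensed; onsets may contain at most 2 consonants).
Deletion applies to /x/, /v/.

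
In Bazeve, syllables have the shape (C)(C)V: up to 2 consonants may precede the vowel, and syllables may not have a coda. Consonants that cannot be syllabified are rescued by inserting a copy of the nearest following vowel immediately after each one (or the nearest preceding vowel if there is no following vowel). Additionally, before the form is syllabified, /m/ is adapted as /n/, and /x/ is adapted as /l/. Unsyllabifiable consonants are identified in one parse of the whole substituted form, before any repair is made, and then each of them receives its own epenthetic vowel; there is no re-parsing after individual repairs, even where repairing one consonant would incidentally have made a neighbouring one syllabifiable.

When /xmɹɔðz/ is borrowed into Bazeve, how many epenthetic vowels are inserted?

After substitution the input is /lnɹɔðz/.
The unsyllabifiable consonants are /l/, /ð/, /z/; each receives one epenthetic vowel.

3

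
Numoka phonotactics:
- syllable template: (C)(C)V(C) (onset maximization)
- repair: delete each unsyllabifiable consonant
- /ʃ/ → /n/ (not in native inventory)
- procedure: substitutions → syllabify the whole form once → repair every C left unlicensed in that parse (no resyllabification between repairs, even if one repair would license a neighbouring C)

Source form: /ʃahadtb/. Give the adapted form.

nahad

Substitution: /ʃ/ → /n/, giving /nahadtb/.
Under (C)(C)V(C), the unsyllabifiable consonants are /t/, /b/ (at most one coda consonant is licensed; onsets may contain at most 2 consonants).
Deleting the stranded consonants removes /t/, /b/.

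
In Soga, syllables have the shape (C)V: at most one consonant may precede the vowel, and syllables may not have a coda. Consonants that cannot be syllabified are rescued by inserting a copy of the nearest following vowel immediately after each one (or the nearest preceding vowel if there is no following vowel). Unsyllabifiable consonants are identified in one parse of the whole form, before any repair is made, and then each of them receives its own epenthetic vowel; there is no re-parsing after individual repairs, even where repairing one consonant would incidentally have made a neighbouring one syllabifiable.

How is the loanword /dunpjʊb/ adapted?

Syllabifying with onset maximization leaves /n/, /p/, /b/ stranded (no codas are permitted; onsets are limited to one consonant).
Epenthesis after each stranded consonant: /n/ → /nʊ/, /p/ → /pʊ/, /b/ → /bʊ/.

dunʊpʊjʊbʊ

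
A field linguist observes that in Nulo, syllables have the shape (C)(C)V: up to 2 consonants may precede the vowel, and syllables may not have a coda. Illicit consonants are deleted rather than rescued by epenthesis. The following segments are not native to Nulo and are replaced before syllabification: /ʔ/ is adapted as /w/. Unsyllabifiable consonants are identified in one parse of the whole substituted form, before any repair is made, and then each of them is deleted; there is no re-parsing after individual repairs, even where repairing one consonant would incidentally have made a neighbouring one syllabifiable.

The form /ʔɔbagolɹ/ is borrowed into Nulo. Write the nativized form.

wɔbago

Substitution: /ʔ/ → /w/, giving /wɔbagolɹ/.
The consonants /l/, /ɹ/ cannot be parsed into a legal (C)(C)V syllable (no codas are permitted; onsets may contain at most 2 consonants).
Each unlicensed consonant is deleted: /l/, /ɹ/.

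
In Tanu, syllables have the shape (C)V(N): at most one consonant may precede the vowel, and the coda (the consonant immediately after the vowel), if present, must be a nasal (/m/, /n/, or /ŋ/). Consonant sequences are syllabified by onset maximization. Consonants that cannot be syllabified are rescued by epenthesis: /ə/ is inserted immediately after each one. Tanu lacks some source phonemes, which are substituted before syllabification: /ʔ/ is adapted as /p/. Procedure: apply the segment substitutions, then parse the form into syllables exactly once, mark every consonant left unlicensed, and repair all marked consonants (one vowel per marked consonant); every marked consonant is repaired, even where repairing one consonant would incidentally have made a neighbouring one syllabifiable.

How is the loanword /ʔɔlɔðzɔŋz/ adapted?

pɔlɔðəzɔŋzə

Substitution: /ʔ/ → /p/, giving /pɔlɔðzɔŋz/.
Under (C)V(N), the unsyllabifiable consonants are /ð/, /z/ (only a nasal (/m/, /n/, or /ŋ/) is licensed in coda position; onsets are limited to one consonant).
Each unlicensed consonant becomes the onset of a new syllable: /ð/ → /ðə/, /z/ → /zə/.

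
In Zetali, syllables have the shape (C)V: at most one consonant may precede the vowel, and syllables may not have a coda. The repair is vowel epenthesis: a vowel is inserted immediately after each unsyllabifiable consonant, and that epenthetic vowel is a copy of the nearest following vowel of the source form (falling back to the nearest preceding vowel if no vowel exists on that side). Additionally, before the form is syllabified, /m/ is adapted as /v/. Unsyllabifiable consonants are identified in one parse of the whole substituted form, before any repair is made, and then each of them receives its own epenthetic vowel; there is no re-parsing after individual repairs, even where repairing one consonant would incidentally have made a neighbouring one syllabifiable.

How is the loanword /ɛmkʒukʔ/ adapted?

ɛvukuʒukuʔu

Substitution: /m/ → /v/, giving /ɛvkʒukʔ/.
The consonants /v/, /k/, /k/, /ʔ/ cannot be parsed into a legal (C)V syllable (no codas are permitted; onsets are limited to one consonant).
Inserting the epenthetic vowel yields /v/ → /vu/, /k/ → /ku/, /k/ → /ku/, /ʔ/ → /ʔu/.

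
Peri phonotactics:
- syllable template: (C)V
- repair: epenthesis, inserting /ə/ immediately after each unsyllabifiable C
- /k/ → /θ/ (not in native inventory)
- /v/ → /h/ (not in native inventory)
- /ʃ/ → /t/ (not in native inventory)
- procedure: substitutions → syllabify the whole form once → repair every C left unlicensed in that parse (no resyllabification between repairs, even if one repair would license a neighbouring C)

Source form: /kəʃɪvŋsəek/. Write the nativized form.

θətɪhəŋəsəeθə

Substitution: /k/ → /θ/, /ʃ/ → /t/, /v/ → /h/, giving /θətɪhŋsəeθ/.
The consonants /h/, /ŋ/, /θ/ cannot be parsed into a legal (C)V syllable (no codas are permitted; onsets are limited to one consonant).
Each unlicensed consonant becomes the onset of a new syllable: /h/ → /hə/, /ŋ/ → /ŋə/, /θ/ → /θə/.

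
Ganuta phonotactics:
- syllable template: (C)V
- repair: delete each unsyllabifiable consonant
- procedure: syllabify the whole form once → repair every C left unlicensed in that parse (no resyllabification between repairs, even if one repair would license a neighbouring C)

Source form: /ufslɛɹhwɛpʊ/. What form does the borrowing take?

Under (C)V, the unsyllabifiable consonants are /f/, /s/, /ɹ/, /h/ (no codas are permitted; onsets are limited to one consonant).
Deletion applies to /f/, /s/, /ɹ/, /h/.

ulɛwɛpʊ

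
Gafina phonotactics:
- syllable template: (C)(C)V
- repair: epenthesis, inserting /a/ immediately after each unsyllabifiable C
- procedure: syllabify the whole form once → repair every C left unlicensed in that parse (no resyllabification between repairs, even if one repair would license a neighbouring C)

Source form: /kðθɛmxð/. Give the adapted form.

kaðθɛmaxaða

Syllabifying with onset maximization leaves /k/, /m/, /x/, /ð/ stranded (no codas are permitted; onsets may contain at most 2 consonants).
Inserting the epenthetic vowel yields /k/ → /ka/, /m/ → /ma/, /x/ → /xa/, /ð/ → /ða/.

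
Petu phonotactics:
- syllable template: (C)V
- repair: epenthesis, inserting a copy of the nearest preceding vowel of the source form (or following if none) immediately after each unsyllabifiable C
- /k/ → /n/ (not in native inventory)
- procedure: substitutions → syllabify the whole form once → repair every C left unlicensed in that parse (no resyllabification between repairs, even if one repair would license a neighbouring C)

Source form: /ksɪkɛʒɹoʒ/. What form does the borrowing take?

nɪsɪnɛʒɛɹoʒo

Substitution: /k/ → /n/, giving /nsɪnɛʒɹoʒ/.
Under (C)V, the unsyllabifiable consonants are /n/, /ʒ/, /ʒ/ (no codas are permitted; onsets are limited to one consonant).
Each unlicensed consonant becomes the onset of a new syllable: /n/ → /nɪ/, /ʒ/ → /ʒɛ/, /ʒ/ → /ʒo/.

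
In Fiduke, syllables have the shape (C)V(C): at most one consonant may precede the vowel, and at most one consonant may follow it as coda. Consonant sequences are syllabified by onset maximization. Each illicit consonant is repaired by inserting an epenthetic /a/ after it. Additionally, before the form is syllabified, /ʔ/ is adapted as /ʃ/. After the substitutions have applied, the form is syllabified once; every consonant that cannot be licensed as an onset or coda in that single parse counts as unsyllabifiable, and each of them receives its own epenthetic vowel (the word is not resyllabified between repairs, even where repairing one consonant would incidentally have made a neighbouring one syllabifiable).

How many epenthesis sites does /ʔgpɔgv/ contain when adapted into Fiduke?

After substitution the input is /ʃgpɔgv/.
The unsyllabifiable consonants are /ʃ/, /g/, /v/; each receives one epenthetic vowel.

3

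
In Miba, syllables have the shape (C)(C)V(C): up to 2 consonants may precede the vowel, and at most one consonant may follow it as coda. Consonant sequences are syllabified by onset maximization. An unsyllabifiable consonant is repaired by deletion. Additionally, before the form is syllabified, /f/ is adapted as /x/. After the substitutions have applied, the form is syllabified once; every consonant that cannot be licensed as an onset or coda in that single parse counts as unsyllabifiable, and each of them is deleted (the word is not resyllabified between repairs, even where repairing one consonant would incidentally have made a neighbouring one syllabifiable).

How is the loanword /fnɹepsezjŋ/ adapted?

Substitution: /f/ → /x/, giving /xnɹepsezjŋ/.
Syllabifying with onset maximization leaves /x/, /j/, /ŋ/ stranded (at most one coda consonant is licensed; onsets may contain at most 2 consonants).
Deletion applies to /x/, /j/, /ŋ/.

nɹepsez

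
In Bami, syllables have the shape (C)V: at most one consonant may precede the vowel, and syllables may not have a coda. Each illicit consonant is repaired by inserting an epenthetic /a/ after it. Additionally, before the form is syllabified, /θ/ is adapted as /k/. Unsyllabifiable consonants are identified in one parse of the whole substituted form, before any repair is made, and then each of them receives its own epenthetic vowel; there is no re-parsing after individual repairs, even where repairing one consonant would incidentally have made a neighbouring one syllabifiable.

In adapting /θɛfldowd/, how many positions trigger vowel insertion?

After substitution the input is /kɛfldowd/.
The unsyllabifiable consonants are /f/, /l/, /w/, /d/; each receives one epenthetic vowel.

4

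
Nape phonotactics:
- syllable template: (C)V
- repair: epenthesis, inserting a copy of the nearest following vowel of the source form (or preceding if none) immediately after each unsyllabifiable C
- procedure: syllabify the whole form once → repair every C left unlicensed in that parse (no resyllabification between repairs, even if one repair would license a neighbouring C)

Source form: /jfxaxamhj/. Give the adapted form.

jafaxaxamahaja

The consonants /j/, /f/, /m/, /h/, /j/ cannot be parsed into a legal (C)V syllable (no codas are permitted; onsets are limited to one consonant).
Each unlicensed consonant becomes the onset of a new syllable: /j/ → /ja/, /f/ → /fa/, /m/ → /ma/, /h/ → /ha/, /j/ → /ja/.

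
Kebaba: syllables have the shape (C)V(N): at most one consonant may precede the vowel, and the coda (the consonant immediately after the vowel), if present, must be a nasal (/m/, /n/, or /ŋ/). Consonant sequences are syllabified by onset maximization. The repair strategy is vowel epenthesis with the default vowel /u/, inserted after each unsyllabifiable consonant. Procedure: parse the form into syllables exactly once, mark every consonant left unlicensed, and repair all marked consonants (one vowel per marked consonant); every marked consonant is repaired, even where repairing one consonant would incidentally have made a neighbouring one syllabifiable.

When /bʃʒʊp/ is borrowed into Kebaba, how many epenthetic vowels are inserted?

3

The unsyllabifiable consonants are /b/, /ʃ/, /p/; each receives one epenthetic vowel.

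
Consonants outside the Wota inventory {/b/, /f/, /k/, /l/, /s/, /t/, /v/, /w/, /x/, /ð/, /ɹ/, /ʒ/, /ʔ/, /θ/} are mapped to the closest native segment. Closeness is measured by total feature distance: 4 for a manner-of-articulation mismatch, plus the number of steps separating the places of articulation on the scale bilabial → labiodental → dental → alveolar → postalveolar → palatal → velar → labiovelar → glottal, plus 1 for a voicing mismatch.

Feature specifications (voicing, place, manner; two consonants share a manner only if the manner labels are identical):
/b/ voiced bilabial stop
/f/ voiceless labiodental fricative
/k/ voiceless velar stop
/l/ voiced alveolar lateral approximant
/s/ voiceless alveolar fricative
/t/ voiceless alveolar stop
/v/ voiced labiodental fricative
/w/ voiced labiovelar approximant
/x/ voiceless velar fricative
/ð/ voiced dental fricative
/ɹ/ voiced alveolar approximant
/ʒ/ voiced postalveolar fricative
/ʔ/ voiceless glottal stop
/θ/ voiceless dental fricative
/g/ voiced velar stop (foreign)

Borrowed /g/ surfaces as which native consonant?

/k/ is closest: same manner (stop), place distance 0 (velar→velar), voicing differs (+1); total 1. Next closest is /ʔ/ at distance 3.

k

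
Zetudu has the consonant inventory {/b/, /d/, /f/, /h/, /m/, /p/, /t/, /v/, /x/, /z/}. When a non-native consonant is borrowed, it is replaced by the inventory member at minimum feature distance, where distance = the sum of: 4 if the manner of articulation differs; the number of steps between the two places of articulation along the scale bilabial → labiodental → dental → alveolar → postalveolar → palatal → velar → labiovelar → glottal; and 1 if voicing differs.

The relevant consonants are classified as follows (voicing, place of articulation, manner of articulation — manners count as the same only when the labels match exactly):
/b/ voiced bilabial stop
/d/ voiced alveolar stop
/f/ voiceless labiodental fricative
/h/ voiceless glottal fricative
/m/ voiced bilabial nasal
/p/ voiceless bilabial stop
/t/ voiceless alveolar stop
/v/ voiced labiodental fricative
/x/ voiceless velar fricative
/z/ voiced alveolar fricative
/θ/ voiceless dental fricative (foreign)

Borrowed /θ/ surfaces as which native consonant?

/f/ is closest: same manner (fricative), place distance 1 (dental→labiodental), same voicing; total 1. Next closest is /v/ at distance 2.

f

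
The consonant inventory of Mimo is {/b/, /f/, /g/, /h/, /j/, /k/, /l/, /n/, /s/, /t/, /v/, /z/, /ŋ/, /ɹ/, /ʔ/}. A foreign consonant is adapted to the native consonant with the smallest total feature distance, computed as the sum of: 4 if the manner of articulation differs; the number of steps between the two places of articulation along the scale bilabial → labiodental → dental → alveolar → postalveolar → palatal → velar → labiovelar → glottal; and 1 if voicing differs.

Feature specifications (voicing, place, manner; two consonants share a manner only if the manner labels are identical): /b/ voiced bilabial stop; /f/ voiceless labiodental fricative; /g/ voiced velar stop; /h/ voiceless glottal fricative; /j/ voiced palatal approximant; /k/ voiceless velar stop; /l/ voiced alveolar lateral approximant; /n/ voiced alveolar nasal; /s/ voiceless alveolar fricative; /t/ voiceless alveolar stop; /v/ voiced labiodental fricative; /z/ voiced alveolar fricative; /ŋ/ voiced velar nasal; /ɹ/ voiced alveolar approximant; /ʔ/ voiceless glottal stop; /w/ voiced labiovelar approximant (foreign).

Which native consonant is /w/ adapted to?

j

/j/ is closest: same manner (approximant), place distance 2 (labiovelar→palatal), same voicing; total 2. Next closest is /ɹ/ at distance 4.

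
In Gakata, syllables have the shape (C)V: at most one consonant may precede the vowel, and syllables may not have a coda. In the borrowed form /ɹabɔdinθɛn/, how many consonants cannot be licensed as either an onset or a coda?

2

The consonants /n/, /n/ cannot be parsed into a legal (C)V syllable (no codas are permitted; onsets are limited to one consonant).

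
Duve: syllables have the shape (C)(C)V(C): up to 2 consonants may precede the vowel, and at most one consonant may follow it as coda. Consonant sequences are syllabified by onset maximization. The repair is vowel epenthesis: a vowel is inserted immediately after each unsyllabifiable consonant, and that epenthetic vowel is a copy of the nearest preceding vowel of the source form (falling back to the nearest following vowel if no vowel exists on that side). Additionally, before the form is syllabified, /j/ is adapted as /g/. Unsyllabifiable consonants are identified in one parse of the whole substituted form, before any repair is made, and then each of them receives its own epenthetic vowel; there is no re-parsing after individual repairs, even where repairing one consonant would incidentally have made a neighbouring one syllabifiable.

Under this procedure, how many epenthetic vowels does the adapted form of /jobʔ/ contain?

1

After substitution the input is /gobʔ/.
The unsyllabifiable consonants are /ʔ/; each receives one epenthetic vowel.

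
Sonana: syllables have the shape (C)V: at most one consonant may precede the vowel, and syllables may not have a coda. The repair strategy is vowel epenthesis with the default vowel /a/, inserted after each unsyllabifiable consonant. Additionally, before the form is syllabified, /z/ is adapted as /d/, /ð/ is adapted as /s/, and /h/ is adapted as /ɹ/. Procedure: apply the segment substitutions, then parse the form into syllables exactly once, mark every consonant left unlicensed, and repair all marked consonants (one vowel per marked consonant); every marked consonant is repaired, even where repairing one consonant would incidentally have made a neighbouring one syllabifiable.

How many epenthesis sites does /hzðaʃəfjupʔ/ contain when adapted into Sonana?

5

After substitution the input is /ɹdsaʃəfjupʔ/.
The unsyllabifiable consonants are /ɹ/, /d/, /f/, /p/, /ʔ/; each receives one epenthetic vowel.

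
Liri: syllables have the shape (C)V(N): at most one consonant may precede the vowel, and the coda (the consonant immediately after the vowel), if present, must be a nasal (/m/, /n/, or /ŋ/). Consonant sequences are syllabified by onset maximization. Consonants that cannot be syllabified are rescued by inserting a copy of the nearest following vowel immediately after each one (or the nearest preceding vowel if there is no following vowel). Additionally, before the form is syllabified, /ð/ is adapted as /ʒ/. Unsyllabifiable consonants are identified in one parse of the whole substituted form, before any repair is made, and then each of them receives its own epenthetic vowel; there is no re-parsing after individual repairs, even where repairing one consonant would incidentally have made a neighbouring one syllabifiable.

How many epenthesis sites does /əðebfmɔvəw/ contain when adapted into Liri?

3

After substitution the input is /əʒebfmɔvəw/.
The unsyllabifiable consonants are /b/, /f/, /w/; each receives one epenthetic vowel.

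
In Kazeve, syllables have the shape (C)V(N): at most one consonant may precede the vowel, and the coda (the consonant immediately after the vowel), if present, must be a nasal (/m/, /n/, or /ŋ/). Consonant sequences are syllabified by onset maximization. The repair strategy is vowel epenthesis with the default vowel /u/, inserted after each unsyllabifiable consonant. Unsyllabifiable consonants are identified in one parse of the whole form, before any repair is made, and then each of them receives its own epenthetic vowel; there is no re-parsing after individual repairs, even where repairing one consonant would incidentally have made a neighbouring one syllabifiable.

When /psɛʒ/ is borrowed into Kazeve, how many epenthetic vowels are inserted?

2

The unsyllabifiable consonants are /p/, /ʒ/; each receives one epenthetic vowel.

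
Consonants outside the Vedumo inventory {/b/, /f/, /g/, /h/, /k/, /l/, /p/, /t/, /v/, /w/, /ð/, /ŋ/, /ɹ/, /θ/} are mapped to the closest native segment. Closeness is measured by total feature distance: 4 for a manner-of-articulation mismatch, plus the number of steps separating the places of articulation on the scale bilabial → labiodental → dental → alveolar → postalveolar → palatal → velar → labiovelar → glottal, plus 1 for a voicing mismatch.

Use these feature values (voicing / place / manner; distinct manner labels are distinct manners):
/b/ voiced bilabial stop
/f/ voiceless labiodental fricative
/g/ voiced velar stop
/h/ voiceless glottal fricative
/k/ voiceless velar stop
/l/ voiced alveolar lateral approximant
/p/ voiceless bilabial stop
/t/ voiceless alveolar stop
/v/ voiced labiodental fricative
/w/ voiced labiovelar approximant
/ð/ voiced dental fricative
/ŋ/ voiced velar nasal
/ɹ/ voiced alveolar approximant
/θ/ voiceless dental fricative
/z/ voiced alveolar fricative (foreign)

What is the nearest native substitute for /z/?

ð

/ð/ is closest: same manner (fricative), place distance 1 (alveolar→dental), same voicing; total 1. Next closest is /v/ at distance 2.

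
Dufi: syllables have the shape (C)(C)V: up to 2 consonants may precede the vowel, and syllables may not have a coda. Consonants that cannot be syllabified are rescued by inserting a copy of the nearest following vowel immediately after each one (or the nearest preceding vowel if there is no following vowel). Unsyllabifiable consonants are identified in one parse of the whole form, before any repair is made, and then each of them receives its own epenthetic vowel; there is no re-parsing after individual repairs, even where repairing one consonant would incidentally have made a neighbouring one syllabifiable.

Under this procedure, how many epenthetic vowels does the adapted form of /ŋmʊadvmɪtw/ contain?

The unsyllabifiable consonants are /d/, /t/, /w/; each receives one epenthetic vowel.

3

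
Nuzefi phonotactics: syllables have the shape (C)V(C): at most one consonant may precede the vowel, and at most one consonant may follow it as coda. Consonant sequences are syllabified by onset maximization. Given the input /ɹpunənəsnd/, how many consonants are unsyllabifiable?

3

Syllabifying with onset maximization leaves /ɹ/, /n/, /d/ stranded (at most one coda consonant is licensed; onsets are limited to one consonant).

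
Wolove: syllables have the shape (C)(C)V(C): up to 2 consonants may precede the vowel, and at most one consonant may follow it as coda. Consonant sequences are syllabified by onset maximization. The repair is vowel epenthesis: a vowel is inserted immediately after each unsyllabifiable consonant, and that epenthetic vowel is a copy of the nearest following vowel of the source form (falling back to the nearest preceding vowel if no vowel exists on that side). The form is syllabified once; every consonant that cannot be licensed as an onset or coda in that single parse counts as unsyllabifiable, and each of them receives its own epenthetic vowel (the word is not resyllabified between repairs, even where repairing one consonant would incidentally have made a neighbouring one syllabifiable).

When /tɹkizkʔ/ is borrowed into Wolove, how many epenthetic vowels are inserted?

3

The unsyllabifiable consonants are /t/, /k/, /ʔ/; each receives one epenthetic vowel.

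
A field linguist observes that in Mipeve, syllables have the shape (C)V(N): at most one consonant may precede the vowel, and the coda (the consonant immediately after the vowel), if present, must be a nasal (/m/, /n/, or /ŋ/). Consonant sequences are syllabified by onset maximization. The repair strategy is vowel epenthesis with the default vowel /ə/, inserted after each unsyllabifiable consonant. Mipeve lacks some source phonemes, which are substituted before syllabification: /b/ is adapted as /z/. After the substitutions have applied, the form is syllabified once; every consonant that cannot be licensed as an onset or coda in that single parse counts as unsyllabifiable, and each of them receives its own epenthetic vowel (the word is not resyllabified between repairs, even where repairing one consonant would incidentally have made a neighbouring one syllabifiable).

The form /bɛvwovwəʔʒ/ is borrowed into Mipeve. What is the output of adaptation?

Substitution: /b/ → /z/, giving /zɛvwovwəʔʒ/.
Syllabifying with onset maximization leaves /v/, /v/, /ʔ/, /ʒ/ stranded (only a nasal (/m/, /n/, or /ŋ/) is licensed in coda position; onsets are limited to one consonant).
Each unlicensed consonant becomes the onset of a new syllable: /v/ → /və/, /v/ → /və/, /ʔ/ → /ʔə/, /ʒ/ → /ʒə/.

zɛvəwovəwəʔəʒə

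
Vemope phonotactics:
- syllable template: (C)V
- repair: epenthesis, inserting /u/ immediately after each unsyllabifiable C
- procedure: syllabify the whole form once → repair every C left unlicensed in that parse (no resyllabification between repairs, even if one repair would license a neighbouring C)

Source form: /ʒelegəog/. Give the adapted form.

The consonants /g/ cannot be parsed into a legal (C)V syllable (no codas are permitted; onsets are limited to one consonant).
Inserting the epenthetic vowel yields /g/ → /gu/.

ʒelegəogu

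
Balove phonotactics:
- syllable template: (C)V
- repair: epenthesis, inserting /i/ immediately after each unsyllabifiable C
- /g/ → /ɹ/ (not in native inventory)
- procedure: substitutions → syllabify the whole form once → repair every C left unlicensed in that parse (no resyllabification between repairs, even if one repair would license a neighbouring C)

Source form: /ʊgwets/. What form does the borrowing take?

ʊɹiwetisi

Substitution: /g/ → /ɹ/, giving /ʊɹwets/.
The consonants /ɹ/, /t/, /s/ cannot be parsed into a legal (C)V syllable (no codas are permitted; onsets are limited to one consonant).
Inserting the epenthetic vowel yields /ɹ/ → /ɹi/, /t/ → /ti/, /s/ → /si/.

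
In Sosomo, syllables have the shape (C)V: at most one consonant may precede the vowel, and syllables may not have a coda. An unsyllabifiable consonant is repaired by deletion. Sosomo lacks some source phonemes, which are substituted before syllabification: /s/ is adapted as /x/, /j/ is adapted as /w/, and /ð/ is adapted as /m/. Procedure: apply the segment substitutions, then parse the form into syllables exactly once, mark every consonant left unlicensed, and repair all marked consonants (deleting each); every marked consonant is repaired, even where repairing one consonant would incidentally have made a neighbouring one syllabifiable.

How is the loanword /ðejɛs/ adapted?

mewɛ

Substitution: /ð/ → /m/, /j/ → /w/, /s/ → /x/, giving /mewɛx/.
Syllabifying with onset maximization leaves /x/ stranded (no codas are permitted; onsets are limited to one consonant).
Each unlicensed consonant is deleted: /x/.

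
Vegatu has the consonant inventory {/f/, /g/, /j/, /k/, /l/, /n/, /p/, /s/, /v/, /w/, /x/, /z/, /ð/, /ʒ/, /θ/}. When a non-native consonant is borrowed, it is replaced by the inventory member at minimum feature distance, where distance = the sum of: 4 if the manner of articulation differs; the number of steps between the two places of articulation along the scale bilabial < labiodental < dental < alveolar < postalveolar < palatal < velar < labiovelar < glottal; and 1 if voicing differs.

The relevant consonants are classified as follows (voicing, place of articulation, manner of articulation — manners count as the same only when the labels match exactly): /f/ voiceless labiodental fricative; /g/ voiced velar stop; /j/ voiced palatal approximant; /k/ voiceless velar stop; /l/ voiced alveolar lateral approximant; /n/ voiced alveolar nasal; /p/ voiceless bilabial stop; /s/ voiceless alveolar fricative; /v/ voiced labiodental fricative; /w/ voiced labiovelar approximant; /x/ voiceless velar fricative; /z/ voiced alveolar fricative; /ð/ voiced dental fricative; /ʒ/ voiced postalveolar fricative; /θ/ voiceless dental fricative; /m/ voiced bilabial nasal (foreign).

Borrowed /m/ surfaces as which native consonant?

n

/n/ is closest: same manner (nasal), place distance 3 (bilabial→alveolar), same voicing; total 3. Next closest is /p/ at distance 5.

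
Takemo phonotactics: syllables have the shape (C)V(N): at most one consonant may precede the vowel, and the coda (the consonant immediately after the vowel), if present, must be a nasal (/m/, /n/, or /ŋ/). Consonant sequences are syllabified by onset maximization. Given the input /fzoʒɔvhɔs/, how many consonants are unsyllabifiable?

The consonants /f/, /v/, /s/ cannot be parsed into a legal (C)V(N) syllable (only a nasal (/m/, /n/, or /ŋ/) is licensed in coda position; onsets are limited to one consonant).

3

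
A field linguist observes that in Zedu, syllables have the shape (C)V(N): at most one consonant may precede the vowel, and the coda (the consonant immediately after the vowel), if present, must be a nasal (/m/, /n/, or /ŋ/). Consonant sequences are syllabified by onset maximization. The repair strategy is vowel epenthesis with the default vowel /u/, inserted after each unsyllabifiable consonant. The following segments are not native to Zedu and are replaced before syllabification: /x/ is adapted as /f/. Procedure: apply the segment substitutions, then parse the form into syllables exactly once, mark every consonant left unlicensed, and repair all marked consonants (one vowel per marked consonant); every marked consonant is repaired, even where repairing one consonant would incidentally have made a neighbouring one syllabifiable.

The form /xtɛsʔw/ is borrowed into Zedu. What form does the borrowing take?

futɛsuʔuwu

Substitution: /x/ → /f/, giving /ftɛsʔw/.
The consonants /f/, /s/, /ʔ/, /w/ cannot be parsed into a legal (C)V(N) syllable (only a nasal (/m/, /n/, or /ŋ/) is licensed in coda position; onsets are limited to one consonant).
Inserting the epenthetic vowel yields /f/ → /fu/, /s/ → /su/, /ʔ/ → /ʔu/, /w/ → /wu/.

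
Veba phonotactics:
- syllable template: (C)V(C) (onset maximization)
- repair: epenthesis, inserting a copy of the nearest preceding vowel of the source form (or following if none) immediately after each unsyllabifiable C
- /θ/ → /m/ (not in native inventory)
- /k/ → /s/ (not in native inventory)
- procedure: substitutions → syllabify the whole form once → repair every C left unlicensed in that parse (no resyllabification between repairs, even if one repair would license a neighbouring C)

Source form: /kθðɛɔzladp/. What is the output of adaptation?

sɛmɛðɛɔzladpa

Substitution: /k/ → /s/, /θ/ → /m/, giving /smðɛɔzladp/.
The consonants /s/, /m/, /p/ cannot be parsed into a legal (C)V(C) syllable (at most one coda consonant is licensed; onsets are limited to one consonant).
Inserting the epenthetic vowel yields /s/ → /sɛ/, /m/ → /mɛ/, /p/ → /pa/.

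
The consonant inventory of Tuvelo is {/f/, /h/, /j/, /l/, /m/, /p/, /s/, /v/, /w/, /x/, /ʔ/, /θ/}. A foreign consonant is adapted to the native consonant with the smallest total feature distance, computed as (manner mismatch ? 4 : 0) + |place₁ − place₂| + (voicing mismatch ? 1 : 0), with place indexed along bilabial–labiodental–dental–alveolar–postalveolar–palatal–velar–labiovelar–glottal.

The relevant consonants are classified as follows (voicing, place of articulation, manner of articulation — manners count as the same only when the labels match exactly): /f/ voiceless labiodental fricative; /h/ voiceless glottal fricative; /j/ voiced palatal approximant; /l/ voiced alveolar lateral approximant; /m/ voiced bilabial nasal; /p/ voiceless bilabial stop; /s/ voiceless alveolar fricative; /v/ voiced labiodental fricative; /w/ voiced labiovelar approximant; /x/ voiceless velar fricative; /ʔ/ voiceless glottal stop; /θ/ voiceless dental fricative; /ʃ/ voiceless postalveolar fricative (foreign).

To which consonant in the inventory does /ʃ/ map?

/s/ is closest: same manner (fricative), place distance 1 (postalveolar→alveolar), same voicing; total 1. Next closest is /x/ at distance 2.

s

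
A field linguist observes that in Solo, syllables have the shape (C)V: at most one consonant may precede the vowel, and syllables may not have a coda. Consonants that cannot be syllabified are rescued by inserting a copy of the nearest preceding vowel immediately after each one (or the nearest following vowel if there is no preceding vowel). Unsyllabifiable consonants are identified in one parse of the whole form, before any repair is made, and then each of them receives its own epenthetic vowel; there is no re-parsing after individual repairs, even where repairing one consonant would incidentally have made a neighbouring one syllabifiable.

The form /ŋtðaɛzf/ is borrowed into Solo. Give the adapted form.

Under (C)V, the unsyllabifiable consonants are /ŋ/, /t/, /z/, /f/ (no codas are permitted; onsets are limited to one consonant).
Each unlicensed consonant becomes the onset of a new syllable: /ŋ/ → /ŋa/, /t/ → /ta/, /z/ → /zɛ/, /f/ → /fɛ/.

ŋataðaɛzɛfɛ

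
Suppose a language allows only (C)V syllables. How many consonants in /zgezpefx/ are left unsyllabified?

The consonants /z/, /z/, /f/, /x/ cannot be parsed into a legal (C)V syllable (no codas are permitted; onsets are limited to one consonant).

4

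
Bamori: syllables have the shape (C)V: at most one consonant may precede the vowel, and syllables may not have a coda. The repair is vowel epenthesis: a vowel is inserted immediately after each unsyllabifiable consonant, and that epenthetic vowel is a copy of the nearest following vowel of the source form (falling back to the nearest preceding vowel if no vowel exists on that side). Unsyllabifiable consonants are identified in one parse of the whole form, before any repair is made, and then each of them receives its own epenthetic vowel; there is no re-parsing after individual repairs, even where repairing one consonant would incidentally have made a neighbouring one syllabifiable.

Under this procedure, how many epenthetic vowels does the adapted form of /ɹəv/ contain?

1

The unsyllabifiable consonants are /v/; each receives one epenthetic vowel.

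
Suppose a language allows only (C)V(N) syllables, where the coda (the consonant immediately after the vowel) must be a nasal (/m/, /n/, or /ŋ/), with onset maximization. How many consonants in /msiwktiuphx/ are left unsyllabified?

Syllabifying with onset maximization leaves /m/, /w/, /k/, /p/, /h/, /x/ stranded (only a nasal (/m/, /n/, or /ŋ/) is licensed in coda position; onsets are limited to one consonant).

6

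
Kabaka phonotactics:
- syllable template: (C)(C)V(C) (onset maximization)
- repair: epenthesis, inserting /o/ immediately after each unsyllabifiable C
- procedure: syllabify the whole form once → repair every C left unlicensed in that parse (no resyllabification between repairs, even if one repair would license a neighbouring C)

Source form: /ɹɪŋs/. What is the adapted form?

ɹɪŋso

The consonants /s/ cannot be parsed into a legal (C)(C)V(C) syllable (at most one coda consonant is licensed; onsets may contain at most 2 consonants).
Inserting the epenthetic vowel yields /s/ → /so/.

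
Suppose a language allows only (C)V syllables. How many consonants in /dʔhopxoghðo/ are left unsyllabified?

5

The consonants /d/, /ʔ/, /p/, /g/, /h/ cannot be parsed into a legal (C)V syllable (no codas are permitted; onsets are limited to one consonant).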